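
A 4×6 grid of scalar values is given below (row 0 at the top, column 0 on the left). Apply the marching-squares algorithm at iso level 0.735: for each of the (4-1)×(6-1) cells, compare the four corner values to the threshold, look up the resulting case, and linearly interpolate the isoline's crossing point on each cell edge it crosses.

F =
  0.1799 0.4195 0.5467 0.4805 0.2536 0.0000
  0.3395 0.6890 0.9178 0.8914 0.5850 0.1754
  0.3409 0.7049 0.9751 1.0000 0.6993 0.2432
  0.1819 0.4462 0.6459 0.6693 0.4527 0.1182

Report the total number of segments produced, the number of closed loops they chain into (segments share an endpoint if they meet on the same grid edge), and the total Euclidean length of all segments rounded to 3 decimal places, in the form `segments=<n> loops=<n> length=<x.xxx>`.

cell (0,1): code 0100 → (0.507,2.000)–(1.000,1.201)
cell (0,2): code 1100 → (0.619,3.000)–(0.507,2.000)
cell (0,3): code 1000 → (1.000,3.510)–(0.619,3.000)
cell (1,1): code 0110 → (1.000,1.201)–(2.000,1.111)
cell (1,3): code 1001 → (2.000,3.881)–(1.000,3.510)
cell (2,1): code 0010 → (2.000,1.111)–(2.729,2.000)
cell (2,2): code 0011 → (2.729,2.000)–(2.801,3.000)
cell (2,3): code 0001 → (2.801,3.000)–(2.000,3.881)
total: 8 segments, chained into 1 closed loop(s), length Σ = 7.995438

segments=8 loops=1 length=7.995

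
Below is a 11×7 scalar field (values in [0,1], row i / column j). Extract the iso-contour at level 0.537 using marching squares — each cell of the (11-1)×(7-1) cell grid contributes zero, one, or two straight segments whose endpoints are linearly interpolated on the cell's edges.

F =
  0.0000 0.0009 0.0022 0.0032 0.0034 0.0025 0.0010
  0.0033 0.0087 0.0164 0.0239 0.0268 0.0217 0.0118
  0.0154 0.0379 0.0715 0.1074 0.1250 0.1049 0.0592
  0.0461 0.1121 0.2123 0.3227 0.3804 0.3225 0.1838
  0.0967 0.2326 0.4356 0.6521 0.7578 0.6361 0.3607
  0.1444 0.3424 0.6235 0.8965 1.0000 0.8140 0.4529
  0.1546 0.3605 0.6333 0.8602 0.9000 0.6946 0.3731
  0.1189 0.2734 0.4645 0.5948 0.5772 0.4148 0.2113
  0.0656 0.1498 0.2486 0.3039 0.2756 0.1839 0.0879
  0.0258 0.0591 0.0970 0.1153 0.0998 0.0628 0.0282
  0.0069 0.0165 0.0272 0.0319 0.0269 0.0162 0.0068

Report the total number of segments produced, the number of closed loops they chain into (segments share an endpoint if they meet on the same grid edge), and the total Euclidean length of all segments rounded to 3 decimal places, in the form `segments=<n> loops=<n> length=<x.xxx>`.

cell (3,2): code 0100 → (3.651,3.000)–(4.000,2.468)
cell (3,3): code 1100 → (3.415,4.000)–(3.651,3.000)
cell (3,4): code 1100 → (3.684,5.000)–(3.415,4.000)
cell (3,5): code 1000 → (4.000,5.360)–(3.684,5.000)
cell (4,1): code 0100 → (4.540,2.000)–(5.000,1.692)
cell (4,2): code 1110 → (4.000,2.468)–(4.540,2.000)
cell (4,5): code 1001 → (5.000,5.767)–(4.000,5.360)
cell (5,1): code 0110 → (5.000,1.692)–(6.000,1.647)
cell (5,5): code 1001 → (6.000,5.490)–(5.000,5.767)
cell (6,1): code 0010 → (6.000,1.647)–(6.570,2.000)
cell (6,2): code 0111 → (6.570,2.000)–(7.000,2.556)
cell (6,4): code 1011 → (7.000,4.248)–(6.563,5.000)
cell (6,5): code 0001 → (6.563,5.000)–(6.000,5.490)
cell (7,2): code 0010 → (7.000,2.556)–(7.199,3.000)
cell (7,3): code 0011 → (7.199,3.000)–(7.133,4.000)
cell (7,4): code 0001 → (7.133,4.000)–(7.000,4.248)
total: 16 segments, chained into 1 closed loop(s), length Σ = 12.324556

segments=16 loops=1 length=12.325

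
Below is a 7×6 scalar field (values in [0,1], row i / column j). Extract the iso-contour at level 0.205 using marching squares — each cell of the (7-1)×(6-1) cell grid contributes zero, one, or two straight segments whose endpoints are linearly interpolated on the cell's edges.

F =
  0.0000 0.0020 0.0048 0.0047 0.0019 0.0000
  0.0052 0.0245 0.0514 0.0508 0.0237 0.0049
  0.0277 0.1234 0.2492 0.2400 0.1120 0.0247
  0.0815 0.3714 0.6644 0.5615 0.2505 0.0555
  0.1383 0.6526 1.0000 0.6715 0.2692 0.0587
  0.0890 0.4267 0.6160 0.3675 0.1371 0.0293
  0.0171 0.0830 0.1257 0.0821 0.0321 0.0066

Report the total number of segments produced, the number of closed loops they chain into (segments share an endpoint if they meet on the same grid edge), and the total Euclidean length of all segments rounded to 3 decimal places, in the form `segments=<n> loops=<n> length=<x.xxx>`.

cell (1,1): code 0100 → (1.777,2.000)–(2.000,1.649)
cell (1,2): code 1100 → (1.815,3.000)–(1.777,2.000)
cell (1,3): code 1000 → (2.000,3.273)–(1.815,3.000)
cell (2,0): code 0100 → (2.329,1.000)–(3.000,0.426)
cell (2,1): code 1110 → (2.000,1.649)–(2.329,1.000)
cell (2,3): code 1101 → (2.671,4.000)–(2.000,3.273)
cell (2,4): code 1000 → (3.000,4.233)–(2.671,4.000)
cell (3,0): code 0110 → (3.000,0.426)–(4.000,0.130)
cell (3,4): code 1001 → (4.000,4.305)–(3.000,4.233)
cell (4,0): code 0110 → (4.000,0.130)–(5.000,0.344)
cell (4,3): code 1011 → (5.000,3.705)–(4.486,4.000)
cell (4,4): code 0001 → (4.486,4.000)–(4.000,4.305)
cell (5,0): code 0010 → (5.000,0.344)–(5.645,1.000)
cell (5,1): code 0011 → (5.645,1.000)–(5.838,2.000)
cell (5,2): code 0011 → (5.838,2.000)–(5.569,3.000)
cell (5,3): code 0001 → (5.569,3.000)–(5.000,3.705)
total: 16 segments, chained into 1 closed loop(s), length Σ = 12.865088

segments=16 loops=1 length=12.865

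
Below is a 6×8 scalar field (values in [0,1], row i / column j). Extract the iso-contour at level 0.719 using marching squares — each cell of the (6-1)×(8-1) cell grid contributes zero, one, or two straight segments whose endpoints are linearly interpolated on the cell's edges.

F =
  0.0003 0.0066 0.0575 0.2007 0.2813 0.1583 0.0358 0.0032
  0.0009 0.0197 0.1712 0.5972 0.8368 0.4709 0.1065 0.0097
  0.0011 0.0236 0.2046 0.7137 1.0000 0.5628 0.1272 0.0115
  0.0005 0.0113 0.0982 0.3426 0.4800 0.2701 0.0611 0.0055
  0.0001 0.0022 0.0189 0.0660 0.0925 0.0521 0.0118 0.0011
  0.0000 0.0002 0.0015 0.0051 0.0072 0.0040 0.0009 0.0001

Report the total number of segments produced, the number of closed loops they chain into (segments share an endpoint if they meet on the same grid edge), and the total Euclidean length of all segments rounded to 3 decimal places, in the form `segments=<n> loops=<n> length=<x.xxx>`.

cell (0,3): code 0100 → (0.788,4.000)–(1.000,3.508)
cell (0,4): code 1000 → (1.000,4.322)–(0.788,4.000)
cell (1,3): code 0110 → (1.000,3.508)–(2.000,3.019)
cell (1,4): code 1001 → (2.000,4.643)–(1.000,4.322)
cell (2,3): code 0010 → (2.000,3.019)–(2.540,4.000)
cell (2,4): code 0001 → (2.540,4.000)–(2.000,4.643)
total: 6 segments, chained into 1 closed loop(s), length Σ = 5.044791

segments=6 loops=1 length=5.045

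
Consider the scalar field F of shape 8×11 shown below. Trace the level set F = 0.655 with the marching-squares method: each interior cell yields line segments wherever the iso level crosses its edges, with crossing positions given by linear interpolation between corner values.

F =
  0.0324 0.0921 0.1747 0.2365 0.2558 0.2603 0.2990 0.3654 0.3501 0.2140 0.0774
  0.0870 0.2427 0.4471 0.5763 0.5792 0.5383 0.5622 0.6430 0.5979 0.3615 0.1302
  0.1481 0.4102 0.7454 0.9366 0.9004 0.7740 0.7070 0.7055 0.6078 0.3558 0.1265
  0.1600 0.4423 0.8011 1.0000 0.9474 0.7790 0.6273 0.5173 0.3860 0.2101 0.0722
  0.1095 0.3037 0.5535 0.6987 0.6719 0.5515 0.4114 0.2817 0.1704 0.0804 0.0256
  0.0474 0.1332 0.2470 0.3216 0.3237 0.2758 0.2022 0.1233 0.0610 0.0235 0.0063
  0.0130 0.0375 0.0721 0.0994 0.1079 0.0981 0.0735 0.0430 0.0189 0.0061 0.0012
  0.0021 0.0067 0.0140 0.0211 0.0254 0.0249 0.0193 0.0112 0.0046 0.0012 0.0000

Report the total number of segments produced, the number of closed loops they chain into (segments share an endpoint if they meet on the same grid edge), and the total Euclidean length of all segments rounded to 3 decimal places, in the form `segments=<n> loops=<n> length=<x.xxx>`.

segments=18 loops=1 length=14.625

cell (1,1): code 0100 → (1.697,2.000)–(2.000,1.730)
cell (1,2): code 1100 → (1.218,3.000)–(1.697,2.000)
cell (1,3): code 1100 → (1.236,4.000)–(1.218,3.000)
cell (1,4): code 1100 → (1.495,5.000)–(1.236,4.000)
cell (1,5): code 1100 → (1.641,6.000)–(1.495,5.000)
cell (1,6): code 1100 → (1.192,7.000)–(1.641,6.000)
cell (1,7): code 1000 → (2.000,7.517)–(1.192,7.000)
cell (2,1): code 0110 → (2.000,1.730)–(3.000,1.593)
cell (2,5): code 1011 → (3.000,5.817)–(2.652,6.000)
cell (2,6): code 0011 → (2.652,6.000)–(2.268,7.000)
cell (2,7): code 0001 → (2.268,7.000)–(2.000,7.517)
cell (3,1): code 0010 → (3.000,1.593)–(3.590,2.000)
cell (3,2): code 0111 → (3.590,2.000)–(4.000,2.699)
cell (3,4): code 1011 → (4.000,4.140)–(3.545,5.000)
cell (3,5): code 0001 → (3.545,5.000)–(3.000,5.817)
cell (4,2): code 0010 → (4.000,2.699)–(4.116,3.000)
cell (4,3): code 0011 → (4.116,3.000)–(4.049,4.000)
cell (4,4): code 0001 → (4.049,4.000)–(4.000,4.140)
total: 18 segments, chained into 1 closed loop(s), length Σ = 14.624609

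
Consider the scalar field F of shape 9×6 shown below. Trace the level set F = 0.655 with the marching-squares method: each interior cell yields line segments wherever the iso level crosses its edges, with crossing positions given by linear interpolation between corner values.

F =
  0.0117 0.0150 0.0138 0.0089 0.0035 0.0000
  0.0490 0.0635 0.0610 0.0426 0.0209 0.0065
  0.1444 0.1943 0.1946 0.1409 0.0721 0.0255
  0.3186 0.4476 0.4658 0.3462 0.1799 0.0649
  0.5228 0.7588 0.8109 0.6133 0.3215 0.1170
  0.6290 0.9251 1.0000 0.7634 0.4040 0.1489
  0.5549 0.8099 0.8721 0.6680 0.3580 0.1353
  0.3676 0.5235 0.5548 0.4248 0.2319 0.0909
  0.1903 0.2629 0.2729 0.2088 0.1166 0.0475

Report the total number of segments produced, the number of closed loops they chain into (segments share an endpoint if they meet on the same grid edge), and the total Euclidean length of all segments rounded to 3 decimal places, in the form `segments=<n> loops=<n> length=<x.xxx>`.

cell (3,0): code 0100 → (3.666,1.000)–(4.000,0.560)
cell (3,1): code 1100 → (3.548,2.000)–(3.666,1.000)
cell (3,2): code 1000 → (4.000,2.789)–(3.548,2.000)
cell (4,0): code 0110 → (4.000,0.560)–(5.000,0.088)
cell (4,2): code 1101 → (4.278,3.000)–(4.000,2.789)
cell (4,3): code 1000 → (5.000,3.302)–(4.278,3.000)
cell (5,0): code 0110 → (5.000,0.088)–(6.000,0.393)
cell (5,3): code 1001 → (6.000,3.042)–(5.000,3.302)
cell (6,0): code 0010 → (6.000,0.393)–(6.541,1.000)
cell (6,1): code 0011 → (6.541,1.000)–(6.684,2.000)
cell (6,2): code 0011 → (6.684,2.000)–(6.053,3.000)
cell (6,3): code 0001 → (6.053,3.000)–(6.000,3.042)
total: 12 segments, chained into 1 closed loop(s), length Σ = 9.857956

segments=12 loops=1 length=9.858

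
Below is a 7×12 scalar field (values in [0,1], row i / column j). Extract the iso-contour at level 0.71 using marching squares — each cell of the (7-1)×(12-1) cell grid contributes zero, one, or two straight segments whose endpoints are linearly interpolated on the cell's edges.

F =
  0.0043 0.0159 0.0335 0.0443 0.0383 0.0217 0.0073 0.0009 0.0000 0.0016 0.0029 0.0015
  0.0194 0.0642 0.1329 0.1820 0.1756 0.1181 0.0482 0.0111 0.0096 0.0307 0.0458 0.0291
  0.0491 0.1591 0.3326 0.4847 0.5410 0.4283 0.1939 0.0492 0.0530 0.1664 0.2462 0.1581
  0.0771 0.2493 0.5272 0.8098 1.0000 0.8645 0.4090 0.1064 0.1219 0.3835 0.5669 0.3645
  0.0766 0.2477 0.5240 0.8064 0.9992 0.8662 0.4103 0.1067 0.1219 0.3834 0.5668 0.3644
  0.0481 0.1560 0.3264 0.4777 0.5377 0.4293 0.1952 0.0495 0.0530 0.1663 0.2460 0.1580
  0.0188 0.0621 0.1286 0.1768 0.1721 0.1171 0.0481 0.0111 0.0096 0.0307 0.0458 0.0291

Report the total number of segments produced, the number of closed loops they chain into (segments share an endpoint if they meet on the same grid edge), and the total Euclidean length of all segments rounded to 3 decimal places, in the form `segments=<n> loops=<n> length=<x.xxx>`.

segments=10 loops=1 length=8.083

cell (2,2): code 0100 → (2.693,3.000)–(3.000,2.647)
cell (2,3): code 1100 → (2.368,4.000)–(2.693,3.000)
cell (2,4): code 1100 → (2.646,5.000)–(2.368,4.000)
cell (2,5): code 1000 → (3.000,5.339)–(2.646,5.000)
cell (3,2): code 0110 → (3.000,2.647)–(4.000,2.659)
cell (3,5): code 1001 → (4.000,5.343)–(3.000,5.339)
cell (4,2): code 0010 → (4.000,2.659)–(4.293,3.000)
cell (4,3): code 0011 → (4.293,3.000)–(4.627,4.000)
cell (4,4): code 0011 → (4.627,4.000)–(4.358,5.000)
cell (4,5): code 0001 → (4.358,5.000)–(4.000,5.343)
total: 10 segments, chained into 1 closed loop(s), length Σ = 8.082578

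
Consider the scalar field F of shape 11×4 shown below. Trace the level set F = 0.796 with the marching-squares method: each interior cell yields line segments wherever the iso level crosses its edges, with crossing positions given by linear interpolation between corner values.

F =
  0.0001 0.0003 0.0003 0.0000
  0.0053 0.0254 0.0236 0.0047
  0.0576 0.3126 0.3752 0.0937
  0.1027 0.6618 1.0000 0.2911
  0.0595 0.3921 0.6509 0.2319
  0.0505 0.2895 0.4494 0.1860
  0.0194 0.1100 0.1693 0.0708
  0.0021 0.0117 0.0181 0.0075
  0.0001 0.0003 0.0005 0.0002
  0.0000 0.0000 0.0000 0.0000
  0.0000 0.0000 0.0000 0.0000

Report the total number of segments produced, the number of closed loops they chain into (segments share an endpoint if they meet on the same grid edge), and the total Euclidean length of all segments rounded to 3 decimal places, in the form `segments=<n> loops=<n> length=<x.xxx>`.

segments=4 loops=1 length=2.612

cell (2,1): code 0100 → (2.673,2.000)–(3.000,1.397)
cell (2,2): code 1000 → (3.000,2.288)–(2.673,2.000)
cell (3,1): code 0010 → (3.000,1.397)–(3.584,2.000)
cell (3,2): code 0001 → (3.584,2.000)–(3.000,2.288)
total: 4 segments, chained into 1 closed loop(s), length Σ = 2.612318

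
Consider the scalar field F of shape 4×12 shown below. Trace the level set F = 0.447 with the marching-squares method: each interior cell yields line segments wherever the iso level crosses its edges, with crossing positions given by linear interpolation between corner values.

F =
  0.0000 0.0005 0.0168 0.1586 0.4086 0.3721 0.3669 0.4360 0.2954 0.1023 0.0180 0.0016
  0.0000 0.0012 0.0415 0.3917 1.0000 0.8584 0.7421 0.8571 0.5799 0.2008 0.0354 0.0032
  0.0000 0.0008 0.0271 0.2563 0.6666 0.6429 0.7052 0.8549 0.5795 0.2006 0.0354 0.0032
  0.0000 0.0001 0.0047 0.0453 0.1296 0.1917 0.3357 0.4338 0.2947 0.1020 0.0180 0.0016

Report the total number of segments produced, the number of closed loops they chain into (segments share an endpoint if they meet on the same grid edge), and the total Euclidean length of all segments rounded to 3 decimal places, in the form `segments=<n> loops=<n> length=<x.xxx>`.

segments=14 loops=1 length=13.546

cell (0,3): code 0100 → (0.065,4.000)–(1.000,3.091)
cell (0,4): code 1100 → (0.154,5.000)–(0.065,4.000)
cell (0,5): code 1100 → (0.213,6.000)–(0.154,5.000)
cell (0,6): code 1100 → (0.026,7.000)–(0.213,6.000)
cell (0,7): code 1100 → (0.533,8.000)–(0.026,7.000)
cell (0,8): code 1000 → (1.000,8.351)–(0.533,8.000)
cell (1,3): code 0110 → (1.000,3.091)–(2.000,3.465)
cell (1,8): code 1001 → (2.000,8.350)–(1.000,8.351)
cell (2,3): code 0010 → (2.000,3.465)–(2.409,4.000)
cell (2,4): code 0011 → (2.409,4.000)–(2.434,5.000)
cell (2,5): code 0011 → (2.434,5.000)–(2.699,6.000)
cell (2,6): code 0011 → (2.699,6.000)–(2.969,7.000)
cell (2,7): code 0011 → (2.969,7.000)–(2.465,8.000)
cell (2,8): code 0001 → (2.465,8.000)–(2.000,8.350)
total: 14 segments, chained into 1 closed loop(s), length Σ = 13.545645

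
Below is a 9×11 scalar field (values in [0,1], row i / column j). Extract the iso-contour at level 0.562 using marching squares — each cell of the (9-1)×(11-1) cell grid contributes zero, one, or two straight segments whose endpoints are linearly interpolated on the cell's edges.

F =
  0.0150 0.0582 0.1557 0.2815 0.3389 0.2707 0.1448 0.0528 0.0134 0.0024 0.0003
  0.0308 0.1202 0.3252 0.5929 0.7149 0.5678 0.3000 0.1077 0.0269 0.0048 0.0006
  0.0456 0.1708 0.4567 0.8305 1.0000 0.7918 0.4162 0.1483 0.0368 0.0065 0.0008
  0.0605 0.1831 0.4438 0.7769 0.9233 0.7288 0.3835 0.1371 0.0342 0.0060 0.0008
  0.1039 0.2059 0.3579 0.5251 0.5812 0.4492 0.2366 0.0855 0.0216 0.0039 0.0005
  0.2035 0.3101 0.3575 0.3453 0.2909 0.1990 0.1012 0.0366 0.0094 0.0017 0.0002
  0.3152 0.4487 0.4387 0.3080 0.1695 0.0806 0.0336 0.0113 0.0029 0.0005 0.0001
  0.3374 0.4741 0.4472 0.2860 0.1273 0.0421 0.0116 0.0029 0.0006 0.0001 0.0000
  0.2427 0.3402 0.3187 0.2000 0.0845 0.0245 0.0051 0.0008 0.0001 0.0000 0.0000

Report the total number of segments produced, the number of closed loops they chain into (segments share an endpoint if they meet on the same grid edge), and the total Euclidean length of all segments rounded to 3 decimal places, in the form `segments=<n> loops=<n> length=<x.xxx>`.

segments=14 loops=1 length=10.604

cell (0,2): code 0100 → (0.901,3.000)–(1.000,2.885)
cell (0,3): code 1100 → (0.593,4.000)–(0.901,3.000)
cell (0,4): code 1100 → (0.980,5.000)–(0.593,4.000)
cell (0,5): code 1000 → (1.000,5.022)–(0.980,5.000)
cell (1,2): code 0110 → (1.000,2.885)–(2.000,2.282)
cell (1,5): code 1001 → (2.000,5.612)–(1.000,5.022)
cell (2,2): code 0110 → (2.000,2.282)–(3.000,2.355)
cell (2,5): code 1001 → (3.000,5.483)–(2.000,5.612)
cell (3,2): code 0010 → (3.000,2.355)–(3.853,3.000)
cell (3,3): code 0111 → (3.853,3.000)–(4.000,3.658)
cell (3,4): code 1011 → (4.000,4.145)–(3.597,5.000)
cell (3,5): code 0001 → (3.597,5.000)–(3.000,5.483)
cell (4,3): code 0010 → (4.000,3.658)–(4.066,4.000)
cell (4,4): code 0001 → (4.066,4.000)–(4.000,4.145)
total: 14 segments, chained into 1 closed loop(s), length Σ = 10.604353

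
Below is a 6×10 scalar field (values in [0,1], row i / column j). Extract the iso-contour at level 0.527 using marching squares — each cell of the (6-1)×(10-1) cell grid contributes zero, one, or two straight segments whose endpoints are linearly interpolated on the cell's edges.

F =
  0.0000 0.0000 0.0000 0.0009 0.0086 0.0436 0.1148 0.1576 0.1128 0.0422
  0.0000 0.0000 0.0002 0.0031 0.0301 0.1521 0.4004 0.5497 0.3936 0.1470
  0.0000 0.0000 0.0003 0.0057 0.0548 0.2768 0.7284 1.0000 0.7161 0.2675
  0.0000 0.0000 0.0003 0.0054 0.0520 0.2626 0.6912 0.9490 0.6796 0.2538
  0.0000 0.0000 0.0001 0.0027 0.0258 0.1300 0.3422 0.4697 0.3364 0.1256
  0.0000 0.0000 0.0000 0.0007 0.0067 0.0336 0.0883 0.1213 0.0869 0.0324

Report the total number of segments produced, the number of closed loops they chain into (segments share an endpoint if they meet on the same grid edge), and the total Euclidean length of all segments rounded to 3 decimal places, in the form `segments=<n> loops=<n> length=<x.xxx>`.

segments=12 loops=1 length=9.035

cell (0,6): code 0100 → (0.942,7.000)–(1.000,6.848)
cell (0,7): code 1000 → (1.000,7.145)–(0.942,7.000)
cell (1,5): code 0100 → (1.386,6.000)–(2.000,5.554)
cell (1,6): code 1110 → (1.000,6.848)–(1.386,6.000)
cell (1,7): code 1101 → (1.414,8.000)–(1.000,7.145)
cell (1,8): code 1000 → (2.000,8.422)–(1.414,8.000)
cell (2,5): code 0110 → (2.000,5.554)–(3.000,5.617)
cell (2,8): code 1001 → (3.000,8.358)–(2.000,8.422)
cell (3,5): code 0010 → (3.000,5.617)–(3.470,6.000)
cell (3,6): code 0011 → (3.470,6.000)–(3.880,7.000)
cell (3,7): code 0011 → (3.880,7.000)–(3.445,8.000)
cell (3,8): code 0001 → (3.445,8.000)–(3.000,8.358)
total: 12 segments, chained into 1 closed loop(s), length Σ = 9.034755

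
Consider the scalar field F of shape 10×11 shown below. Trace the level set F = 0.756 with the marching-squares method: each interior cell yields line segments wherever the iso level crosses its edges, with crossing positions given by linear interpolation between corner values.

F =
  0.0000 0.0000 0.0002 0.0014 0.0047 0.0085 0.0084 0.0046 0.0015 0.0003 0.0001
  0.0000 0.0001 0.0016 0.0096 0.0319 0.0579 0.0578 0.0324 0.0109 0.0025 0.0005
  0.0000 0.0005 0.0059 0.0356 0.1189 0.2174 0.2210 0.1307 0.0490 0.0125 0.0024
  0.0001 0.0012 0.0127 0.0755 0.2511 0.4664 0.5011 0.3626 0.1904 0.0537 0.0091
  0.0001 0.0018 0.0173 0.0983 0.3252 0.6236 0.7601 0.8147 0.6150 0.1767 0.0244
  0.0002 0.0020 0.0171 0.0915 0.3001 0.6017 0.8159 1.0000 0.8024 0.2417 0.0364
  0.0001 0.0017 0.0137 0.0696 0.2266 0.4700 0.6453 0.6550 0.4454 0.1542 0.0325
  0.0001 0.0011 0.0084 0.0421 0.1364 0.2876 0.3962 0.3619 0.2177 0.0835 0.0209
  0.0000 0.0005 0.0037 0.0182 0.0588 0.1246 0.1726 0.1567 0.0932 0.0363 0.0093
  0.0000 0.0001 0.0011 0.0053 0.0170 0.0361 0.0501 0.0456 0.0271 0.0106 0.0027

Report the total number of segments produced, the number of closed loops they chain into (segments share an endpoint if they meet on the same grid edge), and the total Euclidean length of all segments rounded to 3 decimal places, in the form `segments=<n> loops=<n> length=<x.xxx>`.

segments=10 loops=1 length=6.504

cell (3,5): code 0100 → (3.984,6.000)–(4.000,5.970)
cell (3,6): code 1100 → (3.870,7.000)–(3.984,6.000)
cell (3,7): code 1000 → (4.000,7.294)–(3.870,7.000)
cell (4,5): code 0110 → (4.000,5.970)–(5.000,5.720)
cell (4,7): code 1101 → (4.752,8.000)–(4.000,7.294)
cell (4,8): code 1000 → (5.000,8.083)–(4.752,8.000)
cell (5,5): code 0010 → (5.000,5.720)–(5.351,6.000)
cell (5,6): code 0011 → (5.351,6.000)–(5.707,7.000)
cell (5,7): code 0011 → (5.707,7.000)–(5.130,8.000)
cell (5,8): code 0001 → (5.130,8.000)–(5.000,8.083)
total: 10 segments, chained into 1 closed loop(s), length Σ = 6.504456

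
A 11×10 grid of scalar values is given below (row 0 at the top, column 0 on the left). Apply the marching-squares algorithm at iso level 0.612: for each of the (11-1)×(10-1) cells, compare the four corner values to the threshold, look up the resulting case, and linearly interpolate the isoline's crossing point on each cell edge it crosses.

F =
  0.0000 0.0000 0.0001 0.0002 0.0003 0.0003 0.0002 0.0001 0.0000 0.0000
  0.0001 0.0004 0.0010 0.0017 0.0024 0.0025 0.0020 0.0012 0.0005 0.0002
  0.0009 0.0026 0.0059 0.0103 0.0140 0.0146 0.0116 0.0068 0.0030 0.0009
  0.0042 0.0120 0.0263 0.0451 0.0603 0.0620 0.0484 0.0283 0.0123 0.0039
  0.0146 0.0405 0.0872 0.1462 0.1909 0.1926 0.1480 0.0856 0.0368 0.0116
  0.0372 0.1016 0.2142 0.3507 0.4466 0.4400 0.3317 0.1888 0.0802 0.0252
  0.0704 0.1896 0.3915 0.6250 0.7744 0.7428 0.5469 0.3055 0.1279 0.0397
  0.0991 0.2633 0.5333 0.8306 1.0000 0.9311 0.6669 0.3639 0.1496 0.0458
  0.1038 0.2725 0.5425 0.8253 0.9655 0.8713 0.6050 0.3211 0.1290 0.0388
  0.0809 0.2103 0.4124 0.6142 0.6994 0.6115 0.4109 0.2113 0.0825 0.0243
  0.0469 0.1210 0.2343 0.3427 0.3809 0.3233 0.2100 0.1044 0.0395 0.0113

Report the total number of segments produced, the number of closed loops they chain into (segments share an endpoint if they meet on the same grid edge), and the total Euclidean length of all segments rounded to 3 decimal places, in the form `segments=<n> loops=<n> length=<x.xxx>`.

segments=16 loops=1 length=12.051

cell (5,2): code 0100 → (5.953,3.000)–(6.000,2.944)
cell (5,3): code 1100 → (5.505,4.000)–(5.953,3.000)
cell (5,4): code 1100 → (5.568,5.000)–(5.505,4.000)
cell (5,5): code 1000 → (6.000,5.668)–(5.568,5.000)
cell (6,2): code 0110 → (6.000,2.944)–(7.000,2.265)
cell (6,5): code 1101 → (6.542,6.000)–(6.000,5.668)
cell (6,6): code 1000 → (7.000,6.181)–(6.542,6.000)
cell (7,2): code 0110 → (7.000,2.265)–(8.000,2.246)
cell (7,5): code 1011 → (8.000,5.974)–(7.887,6.000)
cell (7,6): code 0001 → (7.887,6.000)–(7.000,6.181)
cell (8,2): code 0110 → (8.000,2.246)–(9.000,2.989)
cell (8,4): code 1011 → (9.000,4.994)–(8.998,5.000)
cell (8,5): code 0001 → (8.998,5.000)–(8.000,5.974)
cell (9,2): code 0010 → (9.000,2.989)–(9.008,3.000)
cell (9,3): code 0011 → (9.008,3.000)–(9.274,4.000)
cell (9,4): code 0001 → (9.274,4.000)–(9.000,4.994)
total: 16 segments, chained into 1 closed loop(s), length Σ = 12.051309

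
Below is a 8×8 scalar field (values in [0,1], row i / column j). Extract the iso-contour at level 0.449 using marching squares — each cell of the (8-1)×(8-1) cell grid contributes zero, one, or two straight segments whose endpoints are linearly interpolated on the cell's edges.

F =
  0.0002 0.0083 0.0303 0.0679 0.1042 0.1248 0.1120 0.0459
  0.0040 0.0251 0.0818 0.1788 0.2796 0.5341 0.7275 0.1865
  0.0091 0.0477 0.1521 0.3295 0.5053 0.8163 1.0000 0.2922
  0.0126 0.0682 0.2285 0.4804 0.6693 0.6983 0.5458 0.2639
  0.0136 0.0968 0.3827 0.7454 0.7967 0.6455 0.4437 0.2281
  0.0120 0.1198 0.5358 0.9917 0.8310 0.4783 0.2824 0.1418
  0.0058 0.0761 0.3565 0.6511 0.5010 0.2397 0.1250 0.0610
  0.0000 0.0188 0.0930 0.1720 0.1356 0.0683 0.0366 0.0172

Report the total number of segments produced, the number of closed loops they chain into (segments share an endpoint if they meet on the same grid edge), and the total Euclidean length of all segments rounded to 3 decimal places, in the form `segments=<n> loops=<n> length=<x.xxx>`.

cell (0,4): code 0100 → (0.792,5.000)–(1.000,4.666)
cell (0,5): code 1100 → (0.548,6.000)–(0.792,5.000)
cell (0,6): code 1000 → (1.000,6.515)–(0.548,6.000)
cell (1,3): code 0100 → (1.751,4.000)–(2.000,3.680)
cell (1,4): code 1110 → (1.000,4.666)–(1.751,4.000)
cell (1,6): code 1001 → (2.000,6.778)–(1.000,6.515)
cell (2,2): code 0100 → (2.792,3.000)–(3.000,2.875)
cell (2,3): code 1110 → (2.000,3.680)–(2.792,3.000)
cell (2,6): code 1001 → (3.000,6.343)–(2.000,6.778)
cell (3,2): code 0110 → (3.000,2.875)–(4.000,2.183)
cell (3,5): code 1011 → (4.000,5.974)–(3.948,6.000)
cell (3,6): code 0001 → (3.948,6.000)–(3.000,6.343)
cell (4,1): code 0100 → (4.433,2.000)–(5.000,1.791)
cell (4,2): code 1110 → (4.000,2.183)–(4.433,2.000)
cell (4,5): code 1001 → (5.000,5.150)–(4.000,5.974)
cell (5,1): code 0010 → (5.000,1.791)–(5.484,2.000)
cell (5,2): code 0111 → (5.484,2.000)–(6.000,2.314)
cell (5,4): code 1011 → (6.000,4.199)–(5.123,5.000)
cell (5,5): code 0001 → (5.123,5.000)–(5.000,5.150)
cell (6,2): code 0010 → (6.000,2.314)–(6.422,3.000)
cell (6,3): code 0011 → (6.422,3.000)–(6.142,4.000)
cell (6,4): code 0001 → (6.142,4.000)–(6.000,4.199)
total: 22 segments, chained into 1 closed loop(s), length Σ = 16.182438

segments=22 loops=1 length=16.182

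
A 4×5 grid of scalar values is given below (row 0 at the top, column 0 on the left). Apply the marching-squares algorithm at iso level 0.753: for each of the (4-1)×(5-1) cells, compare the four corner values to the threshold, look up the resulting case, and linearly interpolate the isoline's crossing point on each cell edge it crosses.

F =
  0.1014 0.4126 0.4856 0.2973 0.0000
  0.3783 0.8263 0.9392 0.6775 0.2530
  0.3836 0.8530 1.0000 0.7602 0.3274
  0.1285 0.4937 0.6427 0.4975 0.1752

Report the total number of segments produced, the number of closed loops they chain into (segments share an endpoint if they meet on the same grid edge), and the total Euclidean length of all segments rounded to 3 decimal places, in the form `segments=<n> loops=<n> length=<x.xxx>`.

cell (0,0): code 0100 → (0.823,1.000)–(1.000,0.836)
cell (0,1): code 1100 → (0.590,2.000)–(0.823,1.000)
cell (0,2): code 1000 → (1.000,2.712)–(0.590,2.000)
cell (1,0): code 0110 → (1.000,0.836)–(2.000,0.787)
cell (1,2): code 1101 → (1.913,3.000)–(1.000,2.712)
cell (1,3): code 1000 → (2.000,3.017)–(1.913,3.000)
cell (2,0): code 0010 → (2.000,0.787)–(2.278,1.000)
cell (2,1): code 0011 → (2.278,1.000)–(2.691,2.000)
cell (2,2): code 0011 → (2.691,2.000)–(2.027,3.000)
cell (2,3): code 0001 → (2.027,3.000)–(2.000,3.017)
total: 10 segments, chained into 1 closed loop(s), length Σ = 6.801536

segments=10 loops=1 length=6.802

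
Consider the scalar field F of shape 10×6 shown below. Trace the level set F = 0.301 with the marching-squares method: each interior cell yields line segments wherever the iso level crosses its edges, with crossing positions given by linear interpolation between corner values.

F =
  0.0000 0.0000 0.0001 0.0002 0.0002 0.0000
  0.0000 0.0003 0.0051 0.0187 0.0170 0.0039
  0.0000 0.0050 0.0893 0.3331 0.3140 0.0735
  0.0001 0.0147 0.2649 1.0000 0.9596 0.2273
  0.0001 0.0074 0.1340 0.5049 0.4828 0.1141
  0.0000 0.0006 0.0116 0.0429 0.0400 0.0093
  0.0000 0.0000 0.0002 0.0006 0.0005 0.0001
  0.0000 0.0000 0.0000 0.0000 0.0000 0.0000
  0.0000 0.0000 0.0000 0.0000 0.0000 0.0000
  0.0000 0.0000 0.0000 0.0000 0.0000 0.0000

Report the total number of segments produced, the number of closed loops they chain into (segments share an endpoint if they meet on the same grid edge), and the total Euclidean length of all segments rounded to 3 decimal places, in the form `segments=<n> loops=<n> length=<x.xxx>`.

cell (1,2): code 0100 → (1.898,3.000)–(2.000,2.868)
cell (1,3): code 1100 → (1.956,4.000)–(1.898,3.000)
cell (1,4): code 1000 → (2.000,4.054)–(1.956,4.000)
cell (2,2): code 0110 → (2.000,2.868)–(3.000,2.049)
cell (2,4): code 1001 → (3.000,4.899)–(2.000,4.054)
cell (3,2): code 0110 → (3.000,2.049)–(4.000,2.450)
cell (3,4): code 1001 → (4.000,4.493)–(3.000,4.899)
cell (4,2): code 0010 → (4.000,2.450)–(4.441,3.000)
cell (4,3): code 0011 → (4.441,3.000)–(4.411,4.000)
cell (4,4): code 0001 → (4.411,4.000)–(4.000,4.493)
total: 10 segments, chained into 1 closed loop(s), length Σ = 8.343926

segments=10 loops=1 length=8.344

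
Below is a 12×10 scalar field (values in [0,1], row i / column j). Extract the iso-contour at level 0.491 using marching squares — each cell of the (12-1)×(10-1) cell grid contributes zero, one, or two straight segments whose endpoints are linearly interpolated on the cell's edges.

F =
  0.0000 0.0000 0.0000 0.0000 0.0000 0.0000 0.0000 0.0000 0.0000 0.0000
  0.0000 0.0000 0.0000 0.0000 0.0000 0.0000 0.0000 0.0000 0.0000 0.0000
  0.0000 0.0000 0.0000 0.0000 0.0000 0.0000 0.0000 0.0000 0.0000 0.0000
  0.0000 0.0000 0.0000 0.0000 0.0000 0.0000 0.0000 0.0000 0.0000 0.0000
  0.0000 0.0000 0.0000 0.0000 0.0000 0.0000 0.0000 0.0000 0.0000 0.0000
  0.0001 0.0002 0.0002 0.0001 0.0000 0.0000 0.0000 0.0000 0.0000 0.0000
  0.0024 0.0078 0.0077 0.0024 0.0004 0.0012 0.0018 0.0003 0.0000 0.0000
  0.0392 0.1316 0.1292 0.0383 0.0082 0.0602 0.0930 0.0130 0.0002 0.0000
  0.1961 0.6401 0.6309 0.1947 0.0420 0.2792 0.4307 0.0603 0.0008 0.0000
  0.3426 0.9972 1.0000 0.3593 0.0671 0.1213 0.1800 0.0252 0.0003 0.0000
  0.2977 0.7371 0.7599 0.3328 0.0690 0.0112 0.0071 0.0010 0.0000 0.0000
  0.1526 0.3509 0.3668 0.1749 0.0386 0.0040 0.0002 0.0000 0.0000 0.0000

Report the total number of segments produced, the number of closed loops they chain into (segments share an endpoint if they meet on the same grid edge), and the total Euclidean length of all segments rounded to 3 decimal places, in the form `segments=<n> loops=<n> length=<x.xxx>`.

cell (7,0): code 0100 → (7.707,1.000)–(8.000,0.664)
cell (7,1): code 1100 → (7.721,2.000)–(7.707,1.000)
cell (7,2): code 1000 → (8.000,2.321)–(7.721,2.000)
cell (8,0): code 0110 → (8.000,0.664)–(9.000,0.227)
cell (8,2): code 1001 → (9.000,2.794)–(8.000,2.321)
cell (9,0): code 0110 → (9.000,0.227)–(10.000,0.440)
cell (9,2): code 1001 → (10.000,2.630)–(9.000,2.794)
cell (10,0): code 0010 → (10.000,0.440)–(10.637,1.000)
cell (10,1): code 0011 → (10.637,1.000)–(10.684,2.000)
cell (10,2): code 0001 → (10.684,2.000)–(10.000,2.630)
total: 10 segments, chained into 1 closed loop(s), length Σ = 8.884089

segments=10 loops=1 length=8.884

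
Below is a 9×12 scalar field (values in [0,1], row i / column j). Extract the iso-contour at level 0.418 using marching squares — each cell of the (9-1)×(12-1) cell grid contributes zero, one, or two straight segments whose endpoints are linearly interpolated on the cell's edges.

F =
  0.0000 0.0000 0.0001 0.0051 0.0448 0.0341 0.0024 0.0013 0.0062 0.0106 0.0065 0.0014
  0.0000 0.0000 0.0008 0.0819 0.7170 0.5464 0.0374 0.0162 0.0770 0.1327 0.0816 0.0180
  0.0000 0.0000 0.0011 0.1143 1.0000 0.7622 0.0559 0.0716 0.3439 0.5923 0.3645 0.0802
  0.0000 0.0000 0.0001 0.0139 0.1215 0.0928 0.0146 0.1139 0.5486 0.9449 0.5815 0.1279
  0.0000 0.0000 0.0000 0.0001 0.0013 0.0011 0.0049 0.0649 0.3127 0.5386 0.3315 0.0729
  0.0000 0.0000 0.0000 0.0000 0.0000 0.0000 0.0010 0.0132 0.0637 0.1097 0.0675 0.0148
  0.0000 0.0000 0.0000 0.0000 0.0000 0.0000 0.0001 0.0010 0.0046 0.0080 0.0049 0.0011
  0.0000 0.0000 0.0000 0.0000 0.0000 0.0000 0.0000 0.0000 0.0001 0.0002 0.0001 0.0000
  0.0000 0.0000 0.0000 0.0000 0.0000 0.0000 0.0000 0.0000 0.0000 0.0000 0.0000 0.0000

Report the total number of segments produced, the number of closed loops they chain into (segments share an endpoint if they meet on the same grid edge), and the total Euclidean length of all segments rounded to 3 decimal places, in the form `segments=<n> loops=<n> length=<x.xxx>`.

cell (0,3): code 0100 → (0.555,4.000)–(1.000,3.529)
cell (0,4): code 1100 → (0.749,5.000)–(0.555,4.000)
cell (0,5): code 1000 → (1.000,5.252)–(0.749,5.000)
cell (1,3): code 0110 → (1.000,3.529)–(2.000,3.343)
cell (1,5): code 1001 → (2.000,5.487)–(1.000,5.252)
cell (1,8): code 0100 → (1.621,9.000)–(2.000,8.298)
cell (1,9): code 1000 → (2.000,9.765)–(1.621,9.000)
cell (2,3): code 0010 → (2.000,3.343)–(2.662,4.000)
cell (2,4): code 0011 → (2.662,4.000)–(2.514,5.000)
cell (2,5): code 0001 → (2.514,5.000)–(2.000,5.487)
cell (2,7): code 0100 → (2.362,8.000)–(3.000,7.700)
cell (2,8): code 1110 → (2.000,8.298)–(2.362,8.000)
cell (2,9): code 1101 → (2.247,10.000)–(2.000,9.765)
cell (2,10): code 1000 → (3.000,10.360)–(2.247,10.000)
cell (3,7): code 0010 → (3.000,7.700)–(3.554,8.000)
cell (3,8): code 0111 → (3.554,8.000)–(4.000,8.466)
cell (3,9): code 1011 → (4.000,9.582)–(3.654,10.000)
cell (3,10): code 0001 → (3.654,10.000)–(3.000,10.360)
cell (4,8): code 0010 → (4.000,8.466)–(4.281,9.000)
cell (4,9): code 0001 → (4.281,9.000)–(4.000,9.582)
total: 20 segments, chained into 2 closed loop(s), length Σ = 14.534975

segments=20 loops=2 length=14.535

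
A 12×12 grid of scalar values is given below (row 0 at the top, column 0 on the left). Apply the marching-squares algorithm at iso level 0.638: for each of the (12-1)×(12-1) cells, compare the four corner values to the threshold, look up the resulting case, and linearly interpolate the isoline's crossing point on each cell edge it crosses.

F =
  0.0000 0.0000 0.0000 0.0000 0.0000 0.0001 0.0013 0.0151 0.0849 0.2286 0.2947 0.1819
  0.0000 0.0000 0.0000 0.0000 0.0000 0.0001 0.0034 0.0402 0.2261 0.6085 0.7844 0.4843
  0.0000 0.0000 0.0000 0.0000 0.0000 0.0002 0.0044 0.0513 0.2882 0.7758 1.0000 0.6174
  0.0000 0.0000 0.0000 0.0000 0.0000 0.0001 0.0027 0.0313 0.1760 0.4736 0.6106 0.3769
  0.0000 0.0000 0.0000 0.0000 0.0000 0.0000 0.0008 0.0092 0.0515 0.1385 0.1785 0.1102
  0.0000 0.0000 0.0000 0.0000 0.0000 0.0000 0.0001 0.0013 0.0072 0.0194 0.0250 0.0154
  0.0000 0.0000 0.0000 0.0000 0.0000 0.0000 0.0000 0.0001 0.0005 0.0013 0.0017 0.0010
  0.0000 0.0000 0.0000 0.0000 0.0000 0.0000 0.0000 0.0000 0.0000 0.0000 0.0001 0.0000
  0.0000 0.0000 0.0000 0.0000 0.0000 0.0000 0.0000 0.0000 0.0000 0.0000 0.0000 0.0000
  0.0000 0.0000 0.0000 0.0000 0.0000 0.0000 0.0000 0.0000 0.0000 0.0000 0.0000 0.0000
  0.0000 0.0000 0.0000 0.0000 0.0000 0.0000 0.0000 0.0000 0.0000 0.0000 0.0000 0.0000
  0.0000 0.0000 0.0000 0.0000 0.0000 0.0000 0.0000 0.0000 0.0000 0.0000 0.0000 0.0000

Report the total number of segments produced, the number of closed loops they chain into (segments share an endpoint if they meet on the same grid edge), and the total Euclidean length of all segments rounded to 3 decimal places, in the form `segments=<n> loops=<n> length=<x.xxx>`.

segments=8 loops=1 length=6.640

cell (0,9): code 0100 → (0.701,10.000)–(1.000,9.168)
cell (0,10): code 1000 → (1.000,10.488)–(0.701,10.000)
cell (1,8): code 0100 → (1.176,9.000)–(2.000,8.717)
cell (1,9): code 1110 → (1.000,9.168)–(1.176,9.000)
cell (1,10): code 1001 → (2.000,10.946)–(1.000,10.488)
cell (2,8): code 0010 → (2.000,8.717)–(2.456,9.000)
cell (2,9): code 0011 → (2.456,9.000)–(2.930,10.000)
cell (2,10): code 0001 → (2.930,10.000)–(2.000,10.946)
total: 8 segments, chained into 1 closed loop(s), length Σ = 6.640091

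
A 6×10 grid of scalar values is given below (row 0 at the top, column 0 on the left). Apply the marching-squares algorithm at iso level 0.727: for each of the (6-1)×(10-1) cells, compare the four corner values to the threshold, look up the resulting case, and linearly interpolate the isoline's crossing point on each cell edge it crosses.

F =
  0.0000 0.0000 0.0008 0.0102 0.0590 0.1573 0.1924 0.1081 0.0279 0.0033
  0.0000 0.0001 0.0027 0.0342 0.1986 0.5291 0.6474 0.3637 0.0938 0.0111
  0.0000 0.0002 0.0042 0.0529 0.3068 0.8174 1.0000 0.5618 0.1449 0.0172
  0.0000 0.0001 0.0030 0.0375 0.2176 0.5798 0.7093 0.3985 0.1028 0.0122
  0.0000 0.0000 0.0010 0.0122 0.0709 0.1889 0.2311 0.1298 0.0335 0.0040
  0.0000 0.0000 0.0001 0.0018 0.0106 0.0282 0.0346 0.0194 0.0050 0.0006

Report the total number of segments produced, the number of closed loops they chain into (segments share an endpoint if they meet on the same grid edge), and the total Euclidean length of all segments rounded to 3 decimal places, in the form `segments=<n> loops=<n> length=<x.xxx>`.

cell (1,4): code 0100 → (1.686,5.000)–(2.000,4.823)
cell (1,5): code 1100 → (1.226,6.000)–(1.686,5.000)
cell (1,6): code 1000 → (2.000,6.623)–(1.226,6.000)
cell (2,4): code 0010 → (2.000,4.823)–(2.380,5.000)
cell (2,5): code 0011 → (2.380,5.000)–(2.939,6.000)
cell (2,6): code 0001 → (2.939,6.000)–(2.000,6.623)
total: 6 segments, chained into 1 closed loop(s), length Σ = 5.146964

segments=6 loops=1 length=5.147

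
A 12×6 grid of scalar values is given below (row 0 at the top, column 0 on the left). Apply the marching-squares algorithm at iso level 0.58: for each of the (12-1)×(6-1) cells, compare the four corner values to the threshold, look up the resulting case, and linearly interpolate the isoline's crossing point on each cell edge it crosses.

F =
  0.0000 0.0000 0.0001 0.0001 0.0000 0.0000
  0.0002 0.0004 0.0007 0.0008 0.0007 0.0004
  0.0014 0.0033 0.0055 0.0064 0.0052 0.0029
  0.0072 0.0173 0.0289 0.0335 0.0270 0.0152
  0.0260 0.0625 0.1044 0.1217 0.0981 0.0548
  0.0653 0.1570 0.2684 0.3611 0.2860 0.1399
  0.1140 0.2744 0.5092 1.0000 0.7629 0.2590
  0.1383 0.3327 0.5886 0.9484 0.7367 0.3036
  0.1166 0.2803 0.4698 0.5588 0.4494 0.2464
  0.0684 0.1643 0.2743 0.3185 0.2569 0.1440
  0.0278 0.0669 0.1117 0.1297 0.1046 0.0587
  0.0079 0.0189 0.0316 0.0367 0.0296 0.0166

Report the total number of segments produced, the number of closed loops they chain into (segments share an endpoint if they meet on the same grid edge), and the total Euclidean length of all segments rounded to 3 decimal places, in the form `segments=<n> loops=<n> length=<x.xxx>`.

cell (5,2): code 0100 → (5.343,3.000)–(6.000,2.144)
cell (5,3): code 1100 → (5.616,4.000)–(5.343,3.000)
cell (5,4): code 1000 → (6.000,4.363)–(5.616,4.000)
cell (6,1): code 0100 → (6.892,2.000)–(7.000,1.966)
cell (6,2): code 1110 → (6.000,2.144)–(6.892,2.000)
cell (6,4): code 1001 → (7.000,4.362)–(6.000,4.363)
cell (7,1): code 0010 → (7.000,1.966)–(7.072,2.000)
cell (7,2): code 0011 → (7.072,2.000)–(7.946,3.000)
cell (7,3): code 0011 → (7.946,3.000)–(7.545,4.000)
cell (7,4): code 0001 → (7.545,4.000)–(7.000,4.362)
total: 10 segments, chained into 1 closed loop(s), length Σ = 7.799654

segments=10 loops=1 length=7.800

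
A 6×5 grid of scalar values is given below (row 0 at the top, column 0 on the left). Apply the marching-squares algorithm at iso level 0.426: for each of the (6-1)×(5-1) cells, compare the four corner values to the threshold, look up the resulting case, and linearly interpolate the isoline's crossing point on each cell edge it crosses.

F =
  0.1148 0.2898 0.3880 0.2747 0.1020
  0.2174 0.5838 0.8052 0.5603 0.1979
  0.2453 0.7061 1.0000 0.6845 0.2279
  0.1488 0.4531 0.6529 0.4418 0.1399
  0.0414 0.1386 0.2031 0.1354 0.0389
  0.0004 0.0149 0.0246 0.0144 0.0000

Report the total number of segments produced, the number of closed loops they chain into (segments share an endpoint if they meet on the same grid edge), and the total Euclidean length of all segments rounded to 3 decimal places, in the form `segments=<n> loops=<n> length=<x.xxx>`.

cell (0,0): code 0100 → (0.463,1.000)–(1.000,0.569)
cell (0,1): code 1100 → (0.091,2.000)–(0.463,1.000)
cell (0,2): code 1100 → (0.530,3.000)–(0.091,2.000)
cell (0,3): code 1000 → (1.000,3.371)–(0.530,3.000)
cell (1,0): code 0110 → (1.000,0.569)–(2.000,0.392)
cell (1,3): code 1001 → (2.000,3.566)–(1.000,3.371)
cell (2,0): code 0110 → (2.000,0.392)–(3.000,0.911)
cell (2,3): code 1001 → (3.000,3.052)–(2.000,3.566)
cell (3,0): code 0010 → (3.000,0.911)–(3.086,1.000)
cell (3,1): code 0011 → (3.086,1.000)–(3.504,2.000)
cell (3,2): code 0011 → (3.504,2.000)–(3.052,3.000)
cell (3,3): code 0001 → (3.052,3.000)–(3.000,3.052)
total: 12 segments, chained into 1 closed loop(s), length Σ = 10.110353

segments=12 loops=1 length=10.110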